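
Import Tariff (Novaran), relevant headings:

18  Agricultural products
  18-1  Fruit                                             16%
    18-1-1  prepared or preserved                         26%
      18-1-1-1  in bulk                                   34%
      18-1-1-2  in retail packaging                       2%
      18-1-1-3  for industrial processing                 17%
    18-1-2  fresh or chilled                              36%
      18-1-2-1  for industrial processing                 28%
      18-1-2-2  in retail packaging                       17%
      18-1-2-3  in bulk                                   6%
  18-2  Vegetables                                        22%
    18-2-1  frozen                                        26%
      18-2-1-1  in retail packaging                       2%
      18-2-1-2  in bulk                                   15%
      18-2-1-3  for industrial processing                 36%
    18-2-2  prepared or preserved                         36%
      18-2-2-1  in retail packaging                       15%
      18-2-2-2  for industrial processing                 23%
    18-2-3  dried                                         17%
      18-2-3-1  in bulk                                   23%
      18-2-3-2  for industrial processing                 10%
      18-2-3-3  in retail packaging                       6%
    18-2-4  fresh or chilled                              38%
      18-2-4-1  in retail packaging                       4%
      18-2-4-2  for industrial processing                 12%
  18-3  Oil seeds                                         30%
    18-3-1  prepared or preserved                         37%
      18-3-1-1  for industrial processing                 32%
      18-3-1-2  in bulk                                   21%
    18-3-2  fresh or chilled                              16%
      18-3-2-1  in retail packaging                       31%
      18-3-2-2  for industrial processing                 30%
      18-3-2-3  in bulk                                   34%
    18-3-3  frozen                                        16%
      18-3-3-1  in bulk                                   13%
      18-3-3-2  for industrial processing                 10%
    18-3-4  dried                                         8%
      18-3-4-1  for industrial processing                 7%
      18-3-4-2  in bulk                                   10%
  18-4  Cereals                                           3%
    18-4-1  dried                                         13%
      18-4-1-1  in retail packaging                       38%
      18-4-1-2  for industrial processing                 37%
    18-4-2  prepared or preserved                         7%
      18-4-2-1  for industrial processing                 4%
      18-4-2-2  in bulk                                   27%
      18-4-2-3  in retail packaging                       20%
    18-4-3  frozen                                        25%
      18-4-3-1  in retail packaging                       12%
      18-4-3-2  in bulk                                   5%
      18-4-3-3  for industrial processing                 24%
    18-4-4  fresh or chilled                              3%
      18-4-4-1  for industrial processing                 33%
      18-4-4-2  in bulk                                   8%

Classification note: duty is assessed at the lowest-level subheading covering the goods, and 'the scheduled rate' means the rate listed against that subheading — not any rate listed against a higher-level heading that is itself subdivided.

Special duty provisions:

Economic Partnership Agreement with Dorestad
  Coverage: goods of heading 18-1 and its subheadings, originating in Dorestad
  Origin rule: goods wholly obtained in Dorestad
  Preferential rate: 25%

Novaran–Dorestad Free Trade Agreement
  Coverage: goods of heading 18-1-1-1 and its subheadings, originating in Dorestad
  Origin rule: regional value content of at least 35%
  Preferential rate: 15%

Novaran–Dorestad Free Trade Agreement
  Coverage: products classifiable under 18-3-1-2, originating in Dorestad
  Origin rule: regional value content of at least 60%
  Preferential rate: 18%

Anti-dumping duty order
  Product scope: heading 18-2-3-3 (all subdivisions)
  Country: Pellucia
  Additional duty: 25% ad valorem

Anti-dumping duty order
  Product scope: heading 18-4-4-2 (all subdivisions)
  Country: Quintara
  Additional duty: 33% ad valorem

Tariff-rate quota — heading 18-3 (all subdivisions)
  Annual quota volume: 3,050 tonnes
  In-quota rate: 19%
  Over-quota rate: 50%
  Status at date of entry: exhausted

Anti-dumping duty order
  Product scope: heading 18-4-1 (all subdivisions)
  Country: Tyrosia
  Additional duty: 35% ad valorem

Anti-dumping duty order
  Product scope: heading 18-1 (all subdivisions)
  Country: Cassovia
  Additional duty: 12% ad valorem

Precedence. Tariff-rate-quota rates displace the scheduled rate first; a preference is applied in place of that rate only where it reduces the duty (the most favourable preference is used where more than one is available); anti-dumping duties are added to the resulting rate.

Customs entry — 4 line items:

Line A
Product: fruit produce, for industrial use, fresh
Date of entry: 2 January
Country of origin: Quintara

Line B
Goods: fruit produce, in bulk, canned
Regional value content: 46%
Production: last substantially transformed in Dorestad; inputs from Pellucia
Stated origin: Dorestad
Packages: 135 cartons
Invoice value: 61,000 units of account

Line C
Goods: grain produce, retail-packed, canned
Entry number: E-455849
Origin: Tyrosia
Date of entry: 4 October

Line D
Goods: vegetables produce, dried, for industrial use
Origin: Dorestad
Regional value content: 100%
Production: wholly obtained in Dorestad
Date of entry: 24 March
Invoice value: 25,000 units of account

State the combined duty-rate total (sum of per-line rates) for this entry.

Line A: fruit → 18-1; fresh → 18-1-2; for industrial use → 18-1-2-1. Scheduled 28%. No special measure applies. → 28%.
Line B: fruit → 18-1; canned → 18-1-1; in bulk → 18-1-1-1. Scheduled 34%. Dorestad agreement on 18-1: not wholly obtained; Dorestad agreement on 18-1-1-1: RVC ≥ 35% → 15% available; Dorestad agreement on 18-3-1-2: 18-1-1-1 not covered; preferential 15%. → 15%.
Line C: grain → 18-4; canned → 18-4-2; retail-packed → 18-4-2-3. Scheduled 20%. No special measure applies. → 20%.
Line D: vegetables → 18-2; dried → 18-2-3; for industrial use → 18-2-3-2. Scheduled 10%. Dorestad agreement on 18-1: 18-2-3-2 not covered; Dorestad agreement on 18-1-1-1: 18-2-3-2 not covered; Dorestad agreement on 18-3-1-2: 18-2-3-2 not covered. → 10%.
Sum: 28% + 15% + 20% + 10% = 73%.

73%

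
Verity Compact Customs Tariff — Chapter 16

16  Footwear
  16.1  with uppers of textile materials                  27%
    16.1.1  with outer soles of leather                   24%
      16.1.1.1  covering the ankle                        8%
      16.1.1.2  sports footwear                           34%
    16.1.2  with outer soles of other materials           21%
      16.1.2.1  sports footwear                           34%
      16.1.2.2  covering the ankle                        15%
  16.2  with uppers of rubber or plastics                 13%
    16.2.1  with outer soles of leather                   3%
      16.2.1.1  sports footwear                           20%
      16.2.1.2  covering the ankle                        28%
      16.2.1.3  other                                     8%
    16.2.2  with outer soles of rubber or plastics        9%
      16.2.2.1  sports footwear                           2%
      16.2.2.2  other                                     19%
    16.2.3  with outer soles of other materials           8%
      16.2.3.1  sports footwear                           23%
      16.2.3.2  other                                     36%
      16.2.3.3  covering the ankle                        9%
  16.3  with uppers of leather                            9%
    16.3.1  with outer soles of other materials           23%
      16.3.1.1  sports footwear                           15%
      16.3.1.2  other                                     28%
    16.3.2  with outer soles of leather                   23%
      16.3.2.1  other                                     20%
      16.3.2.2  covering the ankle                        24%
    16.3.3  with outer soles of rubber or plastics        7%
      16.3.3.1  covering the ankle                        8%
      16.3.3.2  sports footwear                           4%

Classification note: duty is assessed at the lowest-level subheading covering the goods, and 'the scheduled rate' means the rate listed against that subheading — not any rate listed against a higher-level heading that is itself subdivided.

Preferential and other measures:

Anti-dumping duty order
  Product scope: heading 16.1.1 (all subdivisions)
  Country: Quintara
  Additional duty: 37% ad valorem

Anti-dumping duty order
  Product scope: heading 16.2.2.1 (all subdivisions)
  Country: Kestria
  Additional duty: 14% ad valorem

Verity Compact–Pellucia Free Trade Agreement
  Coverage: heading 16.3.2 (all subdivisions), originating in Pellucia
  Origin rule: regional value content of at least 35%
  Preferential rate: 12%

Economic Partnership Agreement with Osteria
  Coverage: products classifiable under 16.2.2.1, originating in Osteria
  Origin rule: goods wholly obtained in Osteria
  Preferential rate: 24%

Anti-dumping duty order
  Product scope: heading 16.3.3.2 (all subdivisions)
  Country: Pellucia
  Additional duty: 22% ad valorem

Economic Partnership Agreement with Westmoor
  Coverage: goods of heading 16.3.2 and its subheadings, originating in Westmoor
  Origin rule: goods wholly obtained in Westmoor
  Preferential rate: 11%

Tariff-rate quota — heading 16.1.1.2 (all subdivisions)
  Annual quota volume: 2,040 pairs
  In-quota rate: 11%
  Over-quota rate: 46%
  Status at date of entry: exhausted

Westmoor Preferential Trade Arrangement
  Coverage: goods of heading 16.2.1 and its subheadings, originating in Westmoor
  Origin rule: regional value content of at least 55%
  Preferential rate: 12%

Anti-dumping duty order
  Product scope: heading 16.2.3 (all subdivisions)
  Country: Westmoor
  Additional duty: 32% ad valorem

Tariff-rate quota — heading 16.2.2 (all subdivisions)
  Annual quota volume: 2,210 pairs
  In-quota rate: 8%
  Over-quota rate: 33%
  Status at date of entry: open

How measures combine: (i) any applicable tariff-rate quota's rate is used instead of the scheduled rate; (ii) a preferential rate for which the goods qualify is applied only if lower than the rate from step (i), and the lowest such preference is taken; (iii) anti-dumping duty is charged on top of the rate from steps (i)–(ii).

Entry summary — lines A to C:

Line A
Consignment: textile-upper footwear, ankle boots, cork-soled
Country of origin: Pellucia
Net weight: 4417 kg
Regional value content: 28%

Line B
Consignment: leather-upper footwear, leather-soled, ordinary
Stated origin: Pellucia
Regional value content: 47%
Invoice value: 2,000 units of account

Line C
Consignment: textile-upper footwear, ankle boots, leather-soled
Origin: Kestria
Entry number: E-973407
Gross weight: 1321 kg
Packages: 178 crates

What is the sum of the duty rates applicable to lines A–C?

Line A: textile-upper → 16.1; cork-soled → 16.1.2; ankle boots → 16.1.2.2. Scheduled 15%. Pellucia agreement on 16.3.2: 16.1.2.2 not covered. → 15%.
Line B: leather-upper → 16.3; leather-soled → 16.3.2; ordinary → 16.3.2.1. Scheduled 20%. Pellucia agreement on 16.3.2: RVC ≥ 35% → 12% available; preferential 12%. → 12%.
Line C: textile-upper → 16.1; leather-soled → 16.1.1; ankle boots → 16.1.1.1. Scheduled 8%. No special measure applies. → 8%.
Sum: 15% + 12% + 8% = 35%.

35%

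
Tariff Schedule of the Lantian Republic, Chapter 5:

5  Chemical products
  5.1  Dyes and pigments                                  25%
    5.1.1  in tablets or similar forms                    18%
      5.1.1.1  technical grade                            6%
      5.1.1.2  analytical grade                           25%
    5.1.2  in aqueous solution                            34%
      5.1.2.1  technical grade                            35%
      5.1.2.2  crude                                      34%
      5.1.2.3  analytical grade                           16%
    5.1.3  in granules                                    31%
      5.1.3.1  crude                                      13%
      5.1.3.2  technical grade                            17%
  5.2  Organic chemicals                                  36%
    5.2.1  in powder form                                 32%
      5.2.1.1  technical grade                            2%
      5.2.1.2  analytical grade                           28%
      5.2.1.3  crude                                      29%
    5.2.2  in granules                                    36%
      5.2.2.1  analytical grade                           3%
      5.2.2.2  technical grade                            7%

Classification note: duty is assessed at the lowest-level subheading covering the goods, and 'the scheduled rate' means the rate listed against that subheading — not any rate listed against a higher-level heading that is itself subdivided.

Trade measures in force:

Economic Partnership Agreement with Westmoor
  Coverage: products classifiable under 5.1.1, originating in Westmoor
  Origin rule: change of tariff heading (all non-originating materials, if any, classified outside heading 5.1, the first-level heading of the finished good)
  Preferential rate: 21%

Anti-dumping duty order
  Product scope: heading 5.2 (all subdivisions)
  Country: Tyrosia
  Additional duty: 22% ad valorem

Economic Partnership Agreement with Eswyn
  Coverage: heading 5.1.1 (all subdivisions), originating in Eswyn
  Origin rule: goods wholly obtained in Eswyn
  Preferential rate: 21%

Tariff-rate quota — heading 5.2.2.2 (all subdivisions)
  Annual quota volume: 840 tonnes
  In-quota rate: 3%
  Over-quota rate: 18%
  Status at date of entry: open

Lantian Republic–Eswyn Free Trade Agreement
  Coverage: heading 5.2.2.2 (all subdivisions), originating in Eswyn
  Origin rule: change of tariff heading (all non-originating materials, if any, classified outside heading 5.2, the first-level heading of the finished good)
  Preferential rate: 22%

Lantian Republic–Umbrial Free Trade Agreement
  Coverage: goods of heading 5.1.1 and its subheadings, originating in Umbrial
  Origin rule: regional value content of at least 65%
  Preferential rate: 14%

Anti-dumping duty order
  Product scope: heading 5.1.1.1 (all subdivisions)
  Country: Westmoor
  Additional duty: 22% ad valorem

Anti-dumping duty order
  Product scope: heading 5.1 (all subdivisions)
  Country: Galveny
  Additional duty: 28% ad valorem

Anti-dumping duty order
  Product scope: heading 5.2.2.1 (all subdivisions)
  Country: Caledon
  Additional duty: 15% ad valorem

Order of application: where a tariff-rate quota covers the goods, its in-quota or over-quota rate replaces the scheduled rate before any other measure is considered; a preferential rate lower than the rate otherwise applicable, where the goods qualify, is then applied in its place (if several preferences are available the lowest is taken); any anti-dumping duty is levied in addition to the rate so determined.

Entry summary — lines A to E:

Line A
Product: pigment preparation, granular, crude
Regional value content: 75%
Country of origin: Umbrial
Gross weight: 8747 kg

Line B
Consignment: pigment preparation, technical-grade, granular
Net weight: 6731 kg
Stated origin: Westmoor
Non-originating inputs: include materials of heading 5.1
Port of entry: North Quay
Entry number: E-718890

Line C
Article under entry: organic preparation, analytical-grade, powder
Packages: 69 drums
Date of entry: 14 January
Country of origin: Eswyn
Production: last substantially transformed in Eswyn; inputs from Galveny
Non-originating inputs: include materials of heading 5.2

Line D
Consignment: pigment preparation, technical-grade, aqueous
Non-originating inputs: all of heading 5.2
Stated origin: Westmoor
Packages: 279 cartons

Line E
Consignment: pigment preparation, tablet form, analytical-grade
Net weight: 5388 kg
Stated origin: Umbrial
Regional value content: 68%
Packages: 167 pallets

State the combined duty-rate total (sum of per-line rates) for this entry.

Line A: pigment → 5.1; granular → 5.1.3; crude → 5.1.3.1. Scheduled 13%. Umbrial agreement on 5.1.1: 5.1.3.1 not covered. → 13%.
Line B: pigment → 5.1; granular → 5.1.3; technical-grade → 5.1.3.2. Scheduled 17%. Westmoor agreement on 5.1.1: 5.1.3.2 not covered. → 17%.
Line C: organic → 5.2; powder → 5.2.1; analytical-grade → 5.2.1.2. Scheduled 28%. Eswyn agreement on 5.1.1: 5.2.1.2 not covered; Eswyn agreement on 5.2.2.2: 5.2.1.2 not covered. → 28%.
Line D: pigment → 5.1; aqueous → 5.1.2; technical-grade → 5.1.2.1. Scheduled 35%. Westmoor agreement on 5.1.1: 5.1.2.1 not covered. → 35%.
Line E: pigment → 5.1; tablet form → 5.1.1; analytical-grade → 5.1.1.2. Scheduled 25%. Umbrial agreement on 5.1.1: RVC ≥ 65% → 14% available; preferential 14%. → 14%.
Sum: 13% + 17% + 28% + 35% + 14% = 107%.

107%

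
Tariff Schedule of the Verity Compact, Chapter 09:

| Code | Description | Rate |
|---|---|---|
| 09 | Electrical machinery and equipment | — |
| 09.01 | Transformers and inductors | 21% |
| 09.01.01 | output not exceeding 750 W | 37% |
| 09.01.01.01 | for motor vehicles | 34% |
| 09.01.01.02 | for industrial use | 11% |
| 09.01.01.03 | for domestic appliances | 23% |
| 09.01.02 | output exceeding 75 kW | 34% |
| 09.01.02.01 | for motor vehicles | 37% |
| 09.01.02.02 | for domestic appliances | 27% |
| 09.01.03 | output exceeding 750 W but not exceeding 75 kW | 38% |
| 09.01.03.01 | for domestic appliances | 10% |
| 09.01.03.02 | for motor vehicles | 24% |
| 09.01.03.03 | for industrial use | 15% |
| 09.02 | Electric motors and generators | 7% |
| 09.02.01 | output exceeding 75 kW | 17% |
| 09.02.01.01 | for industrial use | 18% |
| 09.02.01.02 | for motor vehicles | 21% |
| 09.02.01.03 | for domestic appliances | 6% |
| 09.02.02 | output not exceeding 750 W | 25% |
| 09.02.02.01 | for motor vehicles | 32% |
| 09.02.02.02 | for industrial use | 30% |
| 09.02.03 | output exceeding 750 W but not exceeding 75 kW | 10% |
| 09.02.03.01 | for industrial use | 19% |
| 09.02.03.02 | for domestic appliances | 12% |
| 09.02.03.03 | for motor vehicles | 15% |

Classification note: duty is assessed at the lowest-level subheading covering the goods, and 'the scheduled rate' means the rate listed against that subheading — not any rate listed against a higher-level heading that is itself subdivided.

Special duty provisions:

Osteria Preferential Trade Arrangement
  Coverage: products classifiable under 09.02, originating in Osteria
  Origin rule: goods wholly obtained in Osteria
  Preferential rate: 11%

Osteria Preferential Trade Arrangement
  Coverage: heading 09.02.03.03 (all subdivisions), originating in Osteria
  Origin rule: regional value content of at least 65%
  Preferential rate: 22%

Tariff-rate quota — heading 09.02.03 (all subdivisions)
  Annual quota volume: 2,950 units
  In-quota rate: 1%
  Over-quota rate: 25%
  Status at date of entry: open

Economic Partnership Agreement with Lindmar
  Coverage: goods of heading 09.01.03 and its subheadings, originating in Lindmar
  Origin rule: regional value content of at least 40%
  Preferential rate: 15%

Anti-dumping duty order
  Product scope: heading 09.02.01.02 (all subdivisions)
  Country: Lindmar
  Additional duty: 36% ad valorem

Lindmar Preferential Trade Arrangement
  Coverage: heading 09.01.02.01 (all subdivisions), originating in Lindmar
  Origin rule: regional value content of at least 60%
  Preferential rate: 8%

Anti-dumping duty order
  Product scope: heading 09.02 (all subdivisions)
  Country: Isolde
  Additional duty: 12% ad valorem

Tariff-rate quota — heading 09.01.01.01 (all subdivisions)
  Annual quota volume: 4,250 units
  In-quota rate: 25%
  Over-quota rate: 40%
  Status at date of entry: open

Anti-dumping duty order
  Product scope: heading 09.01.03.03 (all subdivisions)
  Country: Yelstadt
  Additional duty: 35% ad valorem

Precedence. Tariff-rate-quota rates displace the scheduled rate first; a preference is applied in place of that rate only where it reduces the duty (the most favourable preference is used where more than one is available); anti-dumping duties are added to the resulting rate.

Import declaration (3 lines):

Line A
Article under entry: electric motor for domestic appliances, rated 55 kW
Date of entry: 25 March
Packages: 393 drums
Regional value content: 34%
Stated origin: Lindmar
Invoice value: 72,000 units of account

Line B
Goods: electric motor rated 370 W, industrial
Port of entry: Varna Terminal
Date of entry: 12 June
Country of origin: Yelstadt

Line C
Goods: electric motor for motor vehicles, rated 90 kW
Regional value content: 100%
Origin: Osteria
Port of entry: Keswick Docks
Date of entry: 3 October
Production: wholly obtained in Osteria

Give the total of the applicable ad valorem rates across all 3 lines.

Line A: electric motor → 09.02; rated 55 kW → 09.02.03; for domestic appliances → 09.02.03.02. Scheduled 12%. quota on 09.02.03 open → in-quota 1%; Lindmar agreement on 09.01.03: 09.02.03.02 not covered; Lindmar agreement on 09.01.02.01: 09.02.03.02 not covered. → 1%.
Line B: electric motor → 09.02; rated 370 W → 09.02.02; industrial → 09.02.02.02. Scheduled 30%. No special measure applies. → 30%.
Line C: electric motor → 09.02; rated 90 kW → 09.02.01; for motor vehicles → 09.02.01.02. Scheduled 21%. Osteria agreement on 09.02: wholly obtained → 11% available; Osteria agreement on 09.02.03.03: 09.02.01.02 not covered; preferential 11%. → 11%.
Sum: 1% + 30% + 11% = 42%.

42%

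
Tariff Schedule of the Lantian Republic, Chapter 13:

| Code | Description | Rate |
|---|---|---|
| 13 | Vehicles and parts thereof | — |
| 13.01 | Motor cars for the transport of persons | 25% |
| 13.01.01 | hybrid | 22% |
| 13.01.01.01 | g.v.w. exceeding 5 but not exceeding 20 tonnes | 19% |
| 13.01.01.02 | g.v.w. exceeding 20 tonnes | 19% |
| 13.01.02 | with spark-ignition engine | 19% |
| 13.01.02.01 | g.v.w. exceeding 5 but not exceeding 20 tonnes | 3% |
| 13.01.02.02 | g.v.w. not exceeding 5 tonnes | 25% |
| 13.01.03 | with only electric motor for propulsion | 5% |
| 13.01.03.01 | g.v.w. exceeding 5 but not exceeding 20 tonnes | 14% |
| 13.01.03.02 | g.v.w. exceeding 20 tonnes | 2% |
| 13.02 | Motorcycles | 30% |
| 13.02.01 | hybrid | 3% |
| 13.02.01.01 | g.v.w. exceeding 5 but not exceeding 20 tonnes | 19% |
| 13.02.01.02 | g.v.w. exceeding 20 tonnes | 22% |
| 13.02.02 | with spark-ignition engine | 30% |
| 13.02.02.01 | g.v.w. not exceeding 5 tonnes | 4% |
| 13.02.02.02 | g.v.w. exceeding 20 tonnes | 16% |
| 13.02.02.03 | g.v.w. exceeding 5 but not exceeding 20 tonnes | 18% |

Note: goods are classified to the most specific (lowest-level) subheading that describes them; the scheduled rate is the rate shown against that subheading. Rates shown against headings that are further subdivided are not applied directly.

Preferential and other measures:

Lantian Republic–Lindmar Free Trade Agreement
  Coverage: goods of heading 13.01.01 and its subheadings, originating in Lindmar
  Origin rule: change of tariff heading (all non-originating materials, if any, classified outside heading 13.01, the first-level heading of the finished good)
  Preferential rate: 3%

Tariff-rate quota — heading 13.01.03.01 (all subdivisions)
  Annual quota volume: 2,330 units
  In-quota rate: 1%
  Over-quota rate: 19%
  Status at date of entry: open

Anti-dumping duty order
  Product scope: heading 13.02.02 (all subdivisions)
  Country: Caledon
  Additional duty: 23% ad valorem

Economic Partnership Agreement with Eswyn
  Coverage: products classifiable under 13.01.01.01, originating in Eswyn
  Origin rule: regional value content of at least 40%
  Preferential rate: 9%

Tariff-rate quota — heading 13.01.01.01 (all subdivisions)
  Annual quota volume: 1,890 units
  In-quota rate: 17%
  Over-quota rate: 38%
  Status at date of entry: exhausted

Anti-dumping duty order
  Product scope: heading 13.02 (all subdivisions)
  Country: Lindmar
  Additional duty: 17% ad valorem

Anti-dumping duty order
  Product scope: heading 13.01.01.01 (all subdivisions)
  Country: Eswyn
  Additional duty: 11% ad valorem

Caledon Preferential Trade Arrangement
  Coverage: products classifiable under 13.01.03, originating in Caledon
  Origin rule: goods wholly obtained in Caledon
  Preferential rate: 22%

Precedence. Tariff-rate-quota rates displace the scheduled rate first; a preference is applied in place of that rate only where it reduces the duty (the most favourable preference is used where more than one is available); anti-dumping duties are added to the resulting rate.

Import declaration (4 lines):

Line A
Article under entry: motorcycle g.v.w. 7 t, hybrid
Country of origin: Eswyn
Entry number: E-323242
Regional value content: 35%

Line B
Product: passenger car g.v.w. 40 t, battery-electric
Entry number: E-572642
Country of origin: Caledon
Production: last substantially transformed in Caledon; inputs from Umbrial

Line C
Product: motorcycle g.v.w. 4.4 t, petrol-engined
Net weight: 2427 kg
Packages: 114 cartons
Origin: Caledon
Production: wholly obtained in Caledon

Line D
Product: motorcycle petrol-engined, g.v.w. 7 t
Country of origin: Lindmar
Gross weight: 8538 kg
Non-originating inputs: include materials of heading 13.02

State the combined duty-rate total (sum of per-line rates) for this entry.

83%

Line A: motorcycle → 13.02; hybrid → 13.02.01; g.v.w. 7 t → 13.02.01.01. Scheduled 19%. Eswyn agreement on 13.01.01.01: 13.02.01.01 not covered. → 19%.
Line B: passenger car → 13.01; battery-electric → 13.01.03; g.v.w. 40 t → 13.01.03.02. Scheduled 2%. Caledon agreement on 13.01.03: not wholly obtained. → 2%.
Line C: motorcycle → 13.02; petrol-engined → 13.02.02; g.v.w. 4.4 t → 13.02.02.01. Scheduled 4%. Caledon agreement on 13.01.03: 13.02.02.01 not covered; anti-dumping (Caledon, 13.02.02): +23%; total 4% + 23% = 27%. → 27%.
Line D: motorcycle → 13.02; petrol-engined → 13.02.02; g.v.w. 7 t → 13.02.02.03. Scheduled 18%. Lindmar agreement on 13.01.01: 13.02.02.03 not covered; anti-dumping (Lindmar, 13.02): +17%; total 18% + 17% = 35%. → 35%.
Sum: 19% + 2% + 27% + 35% = 83%.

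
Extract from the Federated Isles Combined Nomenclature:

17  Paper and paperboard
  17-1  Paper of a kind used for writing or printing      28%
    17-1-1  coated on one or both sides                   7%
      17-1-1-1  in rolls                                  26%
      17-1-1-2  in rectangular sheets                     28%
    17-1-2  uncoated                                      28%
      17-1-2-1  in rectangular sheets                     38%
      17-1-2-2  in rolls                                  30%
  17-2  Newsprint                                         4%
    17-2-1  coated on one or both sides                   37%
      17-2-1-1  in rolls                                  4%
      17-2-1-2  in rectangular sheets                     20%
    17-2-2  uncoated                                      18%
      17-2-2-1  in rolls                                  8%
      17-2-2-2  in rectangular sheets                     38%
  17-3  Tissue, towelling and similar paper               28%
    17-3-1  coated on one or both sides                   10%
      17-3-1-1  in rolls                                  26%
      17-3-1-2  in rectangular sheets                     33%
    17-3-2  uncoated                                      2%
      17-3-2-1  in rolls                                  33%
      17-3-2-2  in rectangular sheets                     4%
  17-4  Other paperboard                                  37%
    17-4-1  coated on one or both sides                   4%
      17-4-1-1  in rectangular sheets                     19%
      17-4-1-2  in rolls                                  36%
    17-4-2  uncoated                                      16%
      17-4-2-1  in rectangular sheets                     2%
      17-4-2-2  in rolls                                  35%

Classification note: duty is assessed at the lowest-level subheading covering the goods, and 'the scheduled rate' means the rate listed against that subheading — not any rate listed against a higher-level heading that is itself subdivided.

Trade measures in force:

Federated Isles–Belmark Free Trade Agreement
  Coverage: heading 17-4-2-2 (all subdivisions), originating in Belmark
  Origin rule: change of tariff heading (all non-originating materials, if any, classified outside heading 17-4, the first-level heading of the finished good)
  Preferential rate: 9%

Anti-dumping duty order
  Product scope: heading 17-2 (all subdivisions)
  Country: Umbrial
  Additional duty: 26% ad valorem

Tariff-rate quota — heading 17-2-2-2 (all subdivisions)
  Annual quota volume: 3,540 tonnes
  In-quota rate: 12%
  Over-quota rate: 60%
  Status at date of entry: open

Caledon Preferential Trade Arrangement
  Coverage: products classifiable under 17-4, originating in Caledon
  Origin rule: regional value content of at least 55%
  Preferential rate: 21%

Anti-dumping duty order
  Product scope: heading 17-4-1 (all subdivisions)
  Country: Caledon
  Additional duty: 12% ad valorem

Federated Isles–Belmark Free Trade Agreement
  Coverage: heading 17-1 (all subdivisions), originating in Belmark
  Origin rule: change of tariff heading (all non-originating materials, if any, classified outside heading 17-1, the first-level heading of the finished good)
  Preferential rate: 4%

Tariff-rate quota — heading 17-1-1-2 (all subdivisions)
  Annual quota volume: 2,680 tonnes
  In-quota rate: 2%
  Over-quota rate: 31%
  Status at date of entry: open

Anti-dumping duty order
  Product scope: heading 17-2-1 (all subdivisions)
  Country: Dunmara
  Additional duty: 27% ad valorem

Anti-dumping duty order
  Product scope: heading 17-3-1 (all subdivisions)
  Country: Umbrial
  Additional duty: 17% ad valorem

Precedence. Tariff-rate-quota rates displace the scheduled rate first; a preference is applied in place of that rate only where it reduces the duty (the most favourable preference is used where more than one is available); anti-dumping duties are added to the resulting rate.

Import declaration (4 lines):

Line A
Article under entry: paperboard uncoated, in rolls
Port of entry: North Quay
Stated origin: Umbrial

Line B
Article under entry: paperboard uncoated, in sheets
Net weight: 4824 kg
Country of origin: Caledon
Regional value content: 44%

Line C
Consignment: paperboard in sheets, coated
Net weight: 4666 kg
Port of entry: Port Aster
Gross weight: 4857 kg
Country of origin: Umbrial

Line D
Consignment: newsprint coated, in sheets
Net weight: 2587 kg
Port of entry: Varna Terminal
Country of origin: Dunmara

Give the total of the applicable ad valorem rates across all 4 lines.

Line A: paperboard → 17-4; uncoated → 17-4-2; in rolls → 17-4-2-2. Scheduled 35%. No special measure applies. → 35%.
Line B: paperboard → 17-4; uncoated → 17-4-2; in sheets → 17-4-2-1. Scheduled 2%. Caledon agreement on 17-4: RVC < 55%. → 2%.
Line C: paperboard → 17-4; coated → 17-4-1; in sheets → 17-4-1-1. Scheduled 19%. No special measure applies. → 19%.
Line D: newsprint → 17-2; coated → 17-2-1; in sheets → 17-2-1-2. Scheduled 20%. anti-dumping (Dunmara, 17-2-1): +27%; total 20% + 27% = 47%. → 47%.
Sum: 35% + 2% + 19% + 47% = 103%.

103%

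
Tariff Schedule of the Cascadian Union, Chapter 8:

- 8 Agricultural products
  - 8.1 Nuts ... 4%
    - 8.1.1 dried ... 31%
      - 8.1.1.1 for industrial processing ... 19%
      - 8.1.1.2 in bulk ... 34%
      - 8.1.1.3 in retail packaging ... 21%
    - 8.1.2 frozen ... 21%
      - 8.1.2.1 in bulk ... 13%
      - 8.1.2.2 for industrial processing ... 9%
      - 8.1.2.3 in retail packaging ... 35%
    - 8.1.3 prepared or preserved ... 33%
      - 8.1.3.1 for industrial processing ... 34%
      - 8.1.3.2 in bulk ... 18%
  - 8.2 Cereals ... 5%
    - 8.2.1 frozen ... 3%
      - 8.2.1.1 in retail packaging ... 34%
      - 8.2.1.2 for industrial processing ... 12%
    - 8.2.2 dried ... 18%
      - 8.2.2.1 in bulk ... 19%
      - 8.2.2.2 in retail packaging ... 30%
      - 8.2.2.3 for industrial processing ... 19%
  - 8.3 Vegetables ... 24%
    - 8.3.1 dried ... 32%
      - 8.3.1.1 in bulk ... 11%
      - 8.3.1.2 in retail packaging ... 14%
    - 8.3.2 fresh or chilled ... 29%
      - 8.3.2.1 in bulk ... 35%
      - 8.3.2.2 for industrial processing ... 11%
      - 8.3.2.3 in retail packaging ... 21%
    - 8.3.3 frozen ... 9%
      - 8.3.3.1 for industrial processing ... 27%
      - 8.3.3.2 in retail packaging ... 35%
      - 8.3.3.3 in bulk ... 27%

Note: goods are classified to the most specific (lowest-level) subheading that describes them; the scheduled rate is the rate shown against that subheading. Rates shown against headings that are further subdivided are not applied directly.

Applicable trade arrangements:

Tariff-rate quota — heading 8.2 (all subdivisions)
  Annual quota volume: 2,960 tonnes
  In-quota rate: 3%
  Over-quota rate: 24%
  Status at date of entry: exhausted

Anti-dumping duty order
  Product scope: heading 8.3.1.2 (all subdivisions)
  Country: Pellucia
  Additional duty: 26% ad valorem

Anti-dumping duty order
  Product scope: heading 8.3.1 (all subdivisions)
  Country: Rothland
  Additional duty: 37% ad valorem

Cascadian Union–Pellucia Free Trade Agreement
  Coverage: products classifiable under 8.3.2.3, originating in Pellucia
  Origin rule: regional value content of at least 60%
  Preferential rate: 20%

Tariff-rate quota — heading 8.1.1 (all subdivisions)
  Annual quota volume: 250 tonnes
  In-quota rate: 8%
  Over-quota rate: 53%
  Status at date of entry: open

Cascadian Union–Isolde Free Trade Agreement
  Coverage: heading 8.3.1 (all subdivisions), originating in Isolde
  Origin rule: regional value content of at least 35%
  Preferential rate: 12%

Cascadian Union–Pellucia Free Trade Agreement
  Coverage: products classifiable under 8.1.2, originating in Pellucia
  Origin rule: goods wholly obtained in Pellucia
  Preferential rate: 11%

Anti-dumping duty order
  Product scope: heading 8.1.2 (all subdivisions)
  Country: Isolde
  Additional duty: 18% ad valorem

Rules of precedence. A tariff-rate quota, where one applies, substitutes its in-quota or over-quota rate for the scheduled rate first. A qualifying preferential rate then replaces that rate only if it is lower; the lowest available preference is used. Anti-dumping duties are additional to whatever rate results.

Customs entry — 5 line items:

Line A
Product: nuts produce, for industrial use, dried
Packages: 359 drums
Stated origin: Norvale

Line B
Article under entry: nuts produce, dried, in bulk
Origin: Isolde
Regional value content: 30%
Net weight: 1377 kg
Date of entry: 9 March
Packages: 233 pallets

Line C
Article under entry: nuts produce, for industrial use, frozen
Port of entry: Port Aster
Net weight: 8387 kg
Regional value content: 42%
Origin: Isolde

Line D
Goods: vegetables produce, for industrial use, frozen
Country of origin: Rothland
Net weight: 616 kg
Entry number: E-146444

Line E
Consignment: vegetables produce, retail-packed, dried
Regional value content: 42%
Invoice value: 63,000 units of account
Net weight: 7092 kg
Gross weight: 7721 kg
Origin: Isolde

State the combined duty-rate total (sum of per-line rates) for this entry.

82%

Line A: nuts → 8.1; dried → 8.1.1; for industrial use → 8.1.1.1. Scheduled 19%. quota on 8.1.1 open → in-quota 8%. → 8%.
Line B: nuts → 8.1; dried → 8.1.1; in bulk → 8.1.1.2. Scheduled 34%. quota on 8.1.1 open → in-quota 8%; Isolde agreement on 8.3.1: 8.1.1.2 not covered. → 8%.
Line C: nuts → 8.1; frozen → 8.1.2; for industrial use → 8.1.2.2. Scheduled 9%. Isolde agreement on 8.3.1: 8.1.2.2 not covered; anti-dumping (Isolde, 8.1.2): +18%; total 9% + 18% = 27%. → 27%.
Line D: vegetables → 8.3; frozen → 8.3.3; for industrial use → 8.3.3.1. Scheduled 27%. No special measure applies. → 27%.
Line E: vegetables → 8.3; dried → 8.3.1; retail-packed → 8.3.1.2. Scheduled 14%. Isolde agreement on 8.3.1: RVC ≥ 35% → 12% available; preferential 12%. → 12%.
Sum: 8% + 8% + 27% + 27% + 12% = 82%.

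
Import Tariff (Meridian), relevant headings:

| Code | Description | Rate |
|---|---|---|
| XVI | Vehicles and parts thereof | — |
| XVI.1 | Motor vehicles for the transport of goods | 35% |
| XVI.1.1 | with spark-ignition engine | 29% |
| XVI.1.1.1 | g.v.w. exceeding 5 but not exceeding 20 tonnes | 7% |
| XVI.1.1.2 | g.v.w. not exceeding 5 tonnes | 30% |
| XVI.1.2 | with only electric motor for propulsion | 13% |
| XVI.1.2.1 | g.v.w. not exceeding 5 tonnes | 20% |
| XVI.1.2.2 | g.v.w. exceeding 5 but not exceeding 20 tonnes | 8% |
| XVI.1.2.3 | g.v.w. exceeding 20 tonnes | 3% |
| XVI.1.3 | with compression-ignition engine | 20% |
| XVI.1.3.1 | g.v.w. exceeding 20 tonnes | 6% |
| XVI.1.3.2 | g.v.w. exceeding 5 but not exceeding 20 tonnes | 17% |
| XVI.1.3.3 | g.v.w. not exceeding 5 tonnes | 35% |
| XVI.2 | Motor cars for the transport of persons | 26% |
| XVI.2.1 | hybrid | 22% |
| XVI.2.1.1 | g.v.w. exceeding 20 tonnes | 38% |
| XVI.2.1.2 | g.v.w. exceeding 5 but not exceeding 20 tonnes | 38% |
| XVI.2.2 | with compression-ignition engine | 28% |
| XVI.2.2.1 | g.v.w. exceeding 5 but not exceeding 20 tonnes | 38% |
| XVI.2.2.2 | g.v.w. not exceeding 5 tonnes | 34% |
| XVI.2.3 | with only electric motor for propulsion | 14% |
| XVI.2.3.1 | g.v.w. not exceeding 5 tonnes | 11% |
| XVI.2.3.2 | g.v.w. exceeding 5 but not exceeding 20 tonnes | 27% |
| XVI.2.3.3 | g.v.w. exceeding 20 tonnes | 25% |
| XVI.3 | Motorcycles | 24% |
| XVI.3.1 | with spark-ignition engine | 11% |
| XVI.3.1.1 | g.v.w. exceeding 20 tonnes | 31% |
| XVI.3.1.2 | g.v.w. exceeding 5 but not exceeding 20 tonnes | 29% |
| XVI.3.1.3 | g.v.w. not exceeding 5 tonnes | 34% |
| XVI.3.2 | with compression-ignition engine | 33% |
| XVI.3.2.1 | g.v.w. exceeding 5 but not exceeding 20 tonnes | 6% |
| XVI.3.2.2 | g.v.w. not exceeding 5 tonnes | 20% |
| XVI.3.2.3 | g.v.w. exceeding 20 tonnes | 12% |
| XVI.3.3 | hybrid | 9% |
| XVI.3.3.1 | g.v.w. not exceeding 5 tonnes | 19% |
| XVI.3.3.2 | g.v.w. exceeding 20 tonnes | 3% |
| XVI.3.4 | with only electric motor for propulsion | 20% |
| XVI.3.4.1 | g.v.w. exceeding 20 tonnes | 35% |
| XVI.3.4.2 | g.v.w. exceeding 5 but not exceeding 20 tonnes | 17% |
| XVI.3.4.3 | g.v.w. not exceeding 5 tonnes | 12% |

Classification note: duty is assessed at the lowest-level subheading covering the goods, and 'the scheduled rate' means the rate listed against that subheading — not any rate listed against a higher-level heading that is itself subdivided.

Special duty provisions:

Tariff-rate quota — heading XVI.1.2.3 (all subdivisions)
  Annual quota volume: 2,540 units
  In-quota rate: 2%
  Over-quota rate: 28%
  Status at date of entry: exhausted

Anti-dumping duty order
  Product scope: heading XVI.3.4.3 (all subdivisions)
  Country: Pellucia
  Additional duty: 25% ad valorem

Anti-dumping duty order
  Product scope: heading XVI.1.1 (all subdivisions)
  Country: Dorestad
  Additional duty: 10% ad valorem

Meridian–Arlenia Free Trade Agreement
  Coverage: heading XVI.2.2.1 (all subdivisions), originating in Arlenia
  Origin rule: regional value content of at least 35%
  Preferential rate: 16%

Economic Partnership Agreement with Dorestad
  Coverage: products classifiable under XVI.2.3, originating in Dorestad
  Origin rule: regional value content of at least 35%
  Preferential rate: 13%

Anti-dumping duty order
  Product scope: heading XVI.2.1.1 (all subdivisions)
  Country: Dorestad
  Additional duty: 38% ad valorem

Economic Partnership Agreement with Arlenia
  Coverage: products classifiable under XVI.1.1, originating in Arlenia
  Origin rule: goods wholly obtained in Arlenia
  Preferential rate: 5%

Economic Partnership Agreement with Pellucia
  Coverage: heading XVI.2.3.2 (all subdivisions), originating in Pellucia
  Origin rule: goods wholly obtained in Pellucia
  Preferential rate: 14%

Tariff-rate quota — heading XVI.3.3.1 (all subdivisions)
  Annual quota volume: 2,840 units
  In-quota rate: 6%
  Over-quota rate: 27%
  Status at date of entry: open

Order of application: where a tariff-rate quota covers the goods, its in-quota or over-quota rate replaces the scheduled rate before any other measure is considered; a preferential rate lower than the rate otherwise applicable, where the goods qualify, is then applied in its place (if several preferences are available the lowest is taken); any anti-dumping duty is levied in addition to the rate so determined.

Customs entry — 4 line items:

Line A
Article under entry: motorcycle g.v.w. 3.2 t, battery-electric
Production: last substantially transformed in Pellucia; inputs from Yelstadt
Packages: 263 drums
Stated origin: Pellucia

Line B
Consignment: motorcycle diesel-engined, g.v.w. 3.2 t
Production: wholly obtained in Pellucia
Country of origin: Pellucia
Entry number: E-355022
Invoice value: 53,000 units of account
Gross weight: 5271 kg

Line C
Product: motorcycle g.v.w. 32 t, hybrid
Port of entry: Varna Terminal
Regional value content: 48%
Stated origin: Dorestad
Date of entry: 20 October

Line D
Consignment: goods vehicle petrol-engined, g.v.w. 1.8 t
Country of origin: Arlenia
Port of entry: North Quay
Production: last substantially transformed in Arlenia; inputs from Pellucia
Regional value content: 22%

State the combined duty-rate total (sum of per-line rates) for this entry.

Line A: motorcycle → XVI.3; battery-electric → XVI.3.4; g.v.w. 3.2 t → XVI.3.4.3. Scheduled 12%. Pellucia agreement on XVI.2.3.2: XVI.3.4.3 not covered; anti-dumping (Pellucia, XVI.3.4.3): +25%; total 12% + 25% = 37%. → 37%.
Line B: motorcycle → XVI.3; diesel-engined → XVI.3.2; g.v.w. 3.2 t → XVI.3.2.2. Scheduled 20%. Pellucia agreement on XVI.2.3.2: XVI.3.2.2 not covered. → 20%.
Line C: motorcycle → XVI.3; hybrid → XVI.3.3; g.v.w. 32 t → XVI.3.3.2. Scheduled 3%. Dorestad agreement on XVI.2.3: XVI.3.3.2 not covered. → 3%.
Line D: goods vehicle → XVI.1; petrol-engined → XVI.1.1; g.v.w. 1.8 t → XVI.1.1.2. Scheduled 30%. Arlenia agreement on XVI.2.2.1: XVI.1.1.2 not covered; Arlenia agreement on XVI.1.1: not wholly obtained. → 30%.
Sum: 37% + 20% + 3% + 30% = 90%.

90%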